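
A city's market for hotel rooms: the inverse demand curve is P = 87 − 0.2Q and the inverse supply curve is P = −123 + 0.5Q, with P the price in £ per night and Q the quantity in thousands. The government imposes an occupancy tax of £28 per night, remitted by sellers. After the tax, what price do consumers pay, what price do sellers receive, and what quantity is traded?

Consumers pay £35; sellers receive £7; quantity = 260.

Inverting to Q(P) form: Qd = 435 − 5P; Qs = 2P + 246.
Before the tax: set 435 − 5P = 2P + 246 → P* = £27, Q* = 300.
With the tax collected from sellers, supply shifts: Qs = 2(P − 28) + 246.
New equilibrium: consumers pay £35, sellers receive £7, Q = 260. (Wedge: Pb − Ps = 28.)
The less price-elastic side of the market bears the larger share of a per-unit tax.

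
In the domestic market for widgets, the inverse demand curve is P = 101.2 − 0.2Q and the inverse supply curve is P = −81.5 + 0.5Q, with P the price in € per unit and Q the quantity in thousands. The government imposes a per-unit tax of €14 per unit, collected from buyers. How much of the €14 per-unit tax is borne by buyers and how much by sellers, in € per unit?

Buyers bear €4 per unit; sellers bear €10 per unit.

Inverting to Q(P) form: Qd = 506 − 5P; Qs = 2P + 163.
Before the tax: set 506 − 5P = 2P + 163 → P* = €49, Q* = 261.
With the tax collected from buyers, demand (in seller-price terms) shifts: Qd = 506 − 5(P + 14).
Solving gives Q = 241 with buyers paying €53 and sellers receiving €39 (the €14 wedge).
Burden on buyers: €4; on sellers: €10. (They sum to €14.)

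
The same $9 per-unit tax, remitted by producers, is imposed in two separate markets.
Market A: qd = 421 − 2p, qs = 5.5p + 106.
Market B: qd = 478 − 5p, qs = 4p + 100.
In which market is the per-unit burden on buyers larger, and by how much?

Market A, by $2.6.

Market A: pre-tax p* = $42, q* = 337; post-tax q = 323.8; per-unit burden on buyers = $6.6.
Market B: pre-tax p* = $42, q* = 268; post-tax q = 248; per-unit burden on buyers = $4.
Difference: $6.6 vs $4 → market A is larger by $2.6.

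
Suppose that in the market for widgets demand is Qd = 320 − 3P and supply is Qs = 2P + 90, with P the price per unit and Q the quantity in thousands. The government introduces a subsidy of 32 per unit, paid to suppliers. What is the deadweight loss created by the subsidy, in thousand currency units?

Deadweight loss = 614.4 thousand.

Before the subsidy: set 320 − 3P = 2P + 90 → P* = 46, Q* = 182.
With a per-unit subsidy paid to suppliers, each receives P + 32 per unit sold, so supply becomes Qs = 2(P + 32) + 90.
Solving gives Q = 220.4 with consumers paying 33.2 and suppliers receiving 65.2 (the 32 wedge).
Quantity rises by |ΔQ| = |182 − 220.4| = 38.4.
DWL = ½ · t · |ΔQ| = ½ · 32 · 38.4 = 614.4.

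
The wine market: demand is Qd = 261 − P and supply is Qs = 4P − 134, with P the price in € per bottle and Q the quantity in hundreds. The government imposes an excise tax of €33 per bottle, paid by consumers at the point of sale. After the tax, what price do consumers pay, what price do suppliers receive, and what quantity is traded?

Without the tax, 261 − P = 4P − 134 gives 5P = 395, so P* = €79 and Q* = 182.
With the tax collected from consumers, demand (in seller-price terms) shifts: Qd = 261 − (P + 33).
Solving gives Q = 155.6 with consumers paying €105.4 and suppliers receiving €72.4 (the €33 wedge).

Consumers pay €105.4; suppliers receive €72.4; quantity = 155.6.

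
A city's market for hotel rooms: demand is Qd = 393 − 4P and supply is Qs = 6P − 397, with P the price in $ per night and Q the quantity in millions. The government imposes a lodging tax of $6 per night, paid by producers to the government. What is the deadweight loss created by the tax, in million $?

Deadweight loss = $43.2 million.

Without the tax, 393 − 4P = 6P − 397 gives 10P = 790, so P* = $79 and Q* = 77.
With the tax collected from producers, supply shifts: Qs = 6(P − 6) − 397.
Solving gives Q = 62.6 with consumers paying $82.6 and producers receiving $76.6 (the $6 wedge).
Quantity falls by |ΔQ| = |77 − 62.6| = 14.4.
DWL = ½ · t · |ΔQ| = ½ · 6 · 14.4 = $43.2.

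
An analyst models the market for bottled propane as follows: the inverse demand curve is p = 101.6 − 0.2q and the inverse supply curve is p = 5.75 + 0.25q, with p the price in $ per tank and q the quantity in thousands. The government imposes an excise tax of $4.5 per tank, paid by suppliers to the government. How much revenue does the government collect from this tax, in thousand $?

Inverting to q(p) form: qd = 508 − 5p; qs = 4p − 23.
Without the tax, 508 − 5p = 4p − 23 gives 9p = 531, so p* = $59 and q* = 213.
With the tax collected from suppliers, supply shifts: qs = 4(p − 4.5) − 23.
New equilibrium: consumers pay $61, suppliers receive $56.5, q = 203. (Wedge: pb − ps = 4.5.)
Revenue = t · Q = 4.5 · 203 = $913.5.

Tax revenue = $913.5 thousand.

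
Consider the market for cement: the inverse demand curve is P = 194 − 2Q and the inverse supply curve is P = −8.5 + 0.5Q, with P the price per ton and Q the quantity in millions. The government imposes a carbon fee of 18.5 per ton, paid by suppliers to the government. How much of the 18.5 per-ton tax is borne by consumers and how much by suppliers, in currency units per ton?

Rewrite in direct form: Qd = 97 − 0.5P and Qs = 2P + 17.
Before the tax: set 97 − 0.5P = 2P + 17 → P* = 32, Q* = 81.
With the tax collected from suppliers, supply shifts: Qs = 2(P − 18.5) + 17.
New equilibrium: consumers pay 46.8, suppliers receive 28.3, Q = 73.6. (Wedge: Pb − Ps = 18.5.)
Burden on consumers: 14.8; on suppliers: 3.7. (They sum to 18.5.)

Consumers bear 14.8 per ton; suppliers bear 3.7 per ton.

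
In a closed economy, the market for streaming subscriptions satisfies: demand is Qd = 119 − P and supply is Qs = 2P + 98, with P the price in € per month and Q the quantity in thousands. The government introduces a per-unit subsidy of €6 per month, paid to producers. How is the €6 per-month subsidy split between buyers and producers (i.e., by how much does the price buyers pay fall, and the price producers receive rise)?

Buyers gain €4 per month; producers gain €2 per month.

Without the subsidy, 119 − P = 2P + 98 gives 3P = 21, so P* = €7 and Q* = 112.
With a per-unit subsidy paid to producers, each receives P + 6 per unit sold, so supply becomes Qs = 2(P + 6) + 98.
Solving gives Q = 116 with buyers paying €3 and producers receiving €9 (the €6 wedge).
Gain to buyers: €4; to producers: €2. (They sum to €6.)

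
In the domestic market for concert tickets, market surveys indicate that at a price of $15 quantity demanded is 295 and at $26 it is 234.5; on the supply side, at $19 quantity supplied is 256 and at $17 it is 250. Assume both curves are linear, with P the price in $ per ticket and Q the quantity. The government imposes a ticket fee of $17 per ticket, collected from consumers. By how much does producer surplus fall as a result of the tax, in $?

Demand slope: (234.5 − 295)/(26 − 15) = -5.5, so Qd = 377.5 − 5.5P.
Supply slope: (250 − 256)/(17 − 19) = 3, so Qs = 3P + 199.
Without the tax, 377.5 − 5.5P = 3P + 199 gives 8.5P = 178.5, so P* = $21 and Q* = 262.
With the tax collected from consumers, demand (in seller-price terms) shifts: Qd = 377.5 − 5.5(P + 17).
New equilibrium: consumers pay $27, suppliers receive $10, Q = 229. (Wedge: Pb − Ps = 17.)
ΔPS is the trapezoid between Q = 229 and Q = 262 of height $11: ½ · (262 + 229) · 11 = $2700.5.

Producer surplus falls by $2700.5.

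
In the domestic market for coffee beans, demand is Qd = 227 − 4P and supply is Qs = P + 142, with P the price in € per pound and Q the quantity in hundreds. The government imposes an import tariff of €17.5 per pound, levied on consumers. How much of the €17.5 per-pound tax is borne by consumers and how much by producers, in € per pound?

Consumers bear €3.5 per pound; producers bear €14 per pound.

Without the tax, 227 − 4P = P + 142 gives 5P = 85, so P* = €17 and Q* = 159.
With the tax collected from consumers, demand (in seller-price terms) shifts: Qd = 227 − 4(P + 17.5).
New equilibrium: consumers pay €20.5, producers receive €3, Q = 145. (Wedge: Pb − Ps = 17.5.)
Burden on consumers: €3.5; on producers: €14. (They sum to €17.5.)
The less price-elastic side of the market bears the larger share of a per-unit tax.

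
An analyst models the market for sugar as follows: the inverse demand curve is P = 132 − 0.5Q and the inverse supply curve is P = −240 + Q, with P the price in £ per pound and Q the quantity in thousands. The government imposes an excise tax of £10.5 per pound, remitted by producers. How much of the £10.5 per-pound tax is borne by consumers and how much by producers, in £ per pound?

Inverting to Q(P) form: Qd = 264 − 2P; Qs = P + 240.
Before the tax: set 264 − 2P = P + 240 → P* = £8, Q* = 248.
With the tax collected from producers, supply shifts: Qs = (P − 10.5) + 240.
New equilibrium: consumers pay £11.5, producers receive £1, Q = 241. (Wedge: Pb − Ps = 10.5.)
Burden on consumers: £3.5; on producers: £7. (They sum to £10.5.)
The less price-elastic side of the market bears the larger share of a per-unit tax.

Consumers bear £3.5 per pound; producers bear £7 per pound.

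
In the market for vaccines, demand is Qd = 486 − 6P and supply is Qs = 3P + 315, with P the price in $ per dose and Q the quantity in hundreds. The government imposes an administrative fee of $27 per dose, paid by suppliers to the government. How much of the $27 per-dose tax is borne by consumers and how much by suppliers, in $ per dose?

Before the tax: set 486 − 6P = 3P + 315 → P* = $19, Q* = 372.
With the tax collected from suppliers, supply shifts: Qs = 3(P − 27) + 315.
Solving gives Q = 318 with consumers paying $28 and suppliers receiving $1 (the $27 wedge).
Burden on consumers: $9; on suppliers: $18. (They sum to $27.)

Consumers bear $9 per dose; suppliers bear $18 per dose.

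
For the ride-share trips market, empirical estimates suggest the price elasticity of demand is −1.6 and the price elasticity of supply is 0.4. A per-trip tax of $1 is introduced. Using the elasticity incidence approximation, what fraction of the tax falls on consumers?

Incidence ratio: consumers' share ≈ εs / (εs + |εd|) = 0.4 / (0.4 + 1.6) = 0.2.
Supply is the less elastic side, so consumers bear the smaller share.

Consumers' share ≈ 0.2.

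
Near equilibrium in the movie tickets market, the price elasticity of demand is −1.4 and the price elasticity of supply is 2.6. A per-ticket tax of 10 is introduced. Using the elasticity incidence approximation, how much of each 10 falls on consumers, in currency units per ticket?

Incidence ratio: consumers' share ≈ εs / (εs + |εd|) = 2.6 / (2.6 + 1.4) = 0.65.
So consumers bear ≈ 0.65 × 10 = 6.5; sellers bear 3.5.

Consumers bear ≈ 6.5 per ticket.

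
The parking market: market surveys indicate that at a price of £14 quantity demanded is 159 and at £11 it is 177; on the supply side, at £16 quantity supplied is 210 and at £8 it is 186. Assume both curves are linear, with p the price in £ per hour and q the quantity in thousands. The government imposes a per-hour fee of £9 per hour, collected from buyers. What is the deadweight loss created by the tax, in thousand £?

Deadweight loss = £81 thousand.

Demand slope: (177 − 159)/(11 − 14) = -6, so qd = 243 − 6p.
Supply slope: (186 − 210)/(8 − 16) = 3, so qs = 3p + 162.
Before the tax: set 243 − 6p = 3p + 162 → p* = £9, q* = 189.
With the tax collected from buyers, demand (in seller-price terms) shifts: qd = 243 − 6(p + 9).
New equilibrium: buyers pay £12, suppliers receive £3, q = 171. (Wedge: pb − ps = 9.)
Quantity falls by |ΔQ| = |189 − 171| = 18.
DWL = ½ · t · |ΔQ| = ½ · 9 · 18 = £81.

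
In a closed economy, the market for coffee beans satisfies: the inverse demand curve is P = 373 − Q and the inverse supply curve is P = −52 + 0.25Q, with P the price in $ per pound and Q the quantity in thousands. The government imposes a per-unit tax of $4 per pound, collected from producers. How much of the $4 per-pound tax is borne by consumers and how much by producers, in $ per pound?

Inverting to Q(P) form: Qd = 373 − P; Qs = 4P + 208.
Before the tax: set 373 − P = 4P + 208 → P* = $33, Q* = 340.
With the tax collected from producers, supply shifts: Qs = 4(P − 4) + 208.
New equilibrium: consumers pay $36.2, producers receive $32.2, Q = 336.8. (Wedge: Pb − Ps = 4.)
Burden on consumers: $3.2; on producers: $0.8. (They sum to $4.)
The less price-elastic side of the market bears the larger share of a per-unit tax.

Consumers bear $3.2 per pound; producers bear $0.8 per pound.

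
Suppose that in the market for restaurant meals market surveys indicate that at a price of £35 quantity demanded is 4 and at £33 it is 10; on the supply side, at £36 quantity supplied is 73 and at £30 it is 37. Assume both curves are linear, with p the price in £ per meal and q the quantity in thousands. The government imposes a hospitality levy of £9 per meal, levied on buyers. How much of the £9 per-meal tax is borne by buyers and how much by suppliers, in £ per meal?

Demand slope: (10 − 4)/(33 − 35) = -3, so qd = 109 − 3p.
Supply slope: (37 − 73)/(30 − 36) = 6, so qs = 6p − 143.
Without the tax, 109 − 3p = 6p − 143 gives 9p = 252, so p* = £28 and q* = 25.
With the tax collected from buyers, demand (in seller-price terms) shifts: qd = 109 − 3(p + 9).
New equilibrium: buyers pay £34, suppliers receive £25, q = 7. (Wedge: pb − ps = 9.)
Burden on buyers: £6; on suppliers: £3. (They sum to £9.)
The less price-elastic side of the market bears the larger share of a per-unit tax.

Buyers bear £6 per meal; suppliers bear £3 per meal.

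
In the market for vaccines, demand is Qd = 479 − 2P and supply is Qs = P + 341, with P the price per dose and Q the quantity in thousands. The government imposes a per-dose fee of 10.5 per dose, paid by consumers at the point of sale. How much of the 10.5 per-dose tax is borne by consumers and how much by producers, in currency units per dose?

Before the tax: set 479 − 2P = P + 341 → P* = 46, Q* = 387.
With the tax collected from consumers, demand (in seller-price terms) shifts: Qd = 479 − 2(P + 10.5).
Solving gives Q = 380 with consumers paying 49.5 and producers receiving 39 (the 10.5 wedge).
Burden on consumers: 3.5; on producers: 7. (They sum to 10.5.)

Consumers bear 3.5 per dose; producers bear 7 per dose.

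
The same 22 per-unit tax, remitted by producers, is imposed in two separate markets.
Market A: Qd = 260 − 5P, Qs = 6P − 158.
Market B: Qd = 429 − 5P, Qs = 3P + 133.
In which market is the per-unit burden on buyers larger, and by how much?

Market A: pre-tax P* = 38, Q* = 70; post-tax Q = 10; per-unit burden on buyers = 12.
Market B: pre-tax P* = 37, Q* = 244; post-tax Q = 202.75; per-unit burden on buyers = 8.25.
Difference: 12 vs 8.25 → market A is larger by 3.75.

Market A, by 3.75.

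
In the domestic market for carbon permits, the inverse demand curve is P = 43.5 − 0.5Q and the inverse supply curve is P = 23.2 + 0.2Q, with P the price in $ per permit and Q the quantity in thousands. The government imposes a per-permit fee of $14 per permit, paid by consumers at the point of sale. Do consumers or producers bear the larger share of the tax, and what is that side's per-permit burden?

Consumers bear the larger share: $10 per permit.

Rewrite in direct form: Qd = 87 − 2P and Qs = 5P − 116.
Before the tax: set 87 − 2P = 5P − 116 → P* = $29, Q* = 29.
With the tax collected from consumers, demand (in seller-price terms) shifts: Qd = 87 − 2(P + 14).
New equilibrium: consumers pay $39, producers receive $25, Q = 9. (Wedge: Pb − Ps = 14.)
Per-permit burden: consumers $10, producers $4.
Consumers take the larger share because demand is less price-elastic here (demand slope 2 vs supply slope 5).
The less price-elastic side of the market bears the larger share of a per-unit tax.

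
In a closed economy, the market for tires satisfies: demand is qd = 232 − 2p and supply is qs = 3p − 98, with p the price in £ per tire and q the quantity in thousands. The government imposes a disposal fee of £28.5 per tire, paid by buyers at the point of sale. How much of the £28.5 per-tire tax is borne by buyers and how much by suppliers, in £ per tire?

Buyers bear £17.1 per tire; suppliers bear £11.4 per tire.

Without the tax, 232 − 2p = 3p − 98 gives 5p = 330, so p* = £66 and q* = 100.
With the tax collected from buyers, demand (in seller-price terms) shifts: qd = 232 − 2(p + 28.5).
New equilibrium: buyers pay £83.1, suppliers receive £54.6, q = 65.8. (Wedge: pb − ps = 28.5.)
Burden on buyers: £17.1; on suppliers: £11.4. (They sum to £28.5.)
The less price-elastic side of the market bears the larger share of a per-unit tax.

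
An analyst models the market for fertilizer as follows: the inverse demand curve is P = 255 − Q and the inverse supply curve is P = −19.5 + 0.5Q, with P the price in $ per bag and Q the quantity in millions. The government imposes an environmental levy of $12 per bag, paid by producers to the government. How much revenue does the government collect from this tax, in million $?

Rewrite in direct form: Qd = 255 − P and Qs = 2P + 39.
Before the tax: set 255 − P = 2P + 39 → P* = $72, Q* = 183.
With the tax collected from producers, supply shifts: Qs = 2(P − 12) + 39.
New equilibrium: buyers pay $80, producers receive $68, Q = 175. (Wedge: Pb − Ps = 12.)
Revenue = t · Q = 12 · 175 = $2100.

Tax revenue = $2100 million.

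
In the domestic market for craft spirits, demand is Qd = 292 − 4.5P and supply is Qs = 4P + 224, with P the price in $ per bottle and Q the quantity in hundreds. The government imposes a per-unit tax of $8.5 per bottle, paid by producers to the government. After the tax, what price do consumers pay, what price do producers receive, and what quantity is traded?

Without the tax, 292 − 4.5P = 4P + 224 gives 8.5P = 68, so P* = $8 and Q* = 256.
With the tax collected from producers, supply shifts: Qs = 4(P − 8.5) + 224.
Solving gives Q = 238 with consumers paying $12 and producers receiving $3.5 (the $8.5 wedge).

Consumers pay $12; producers receive $3.5; quantity = 238.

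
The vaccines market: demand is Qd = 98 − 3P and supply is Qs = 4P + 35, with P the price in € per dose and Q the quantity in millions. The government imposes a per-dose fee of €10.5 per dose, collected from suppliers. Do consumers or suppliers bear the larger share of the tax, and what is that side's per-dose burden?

Without the tax, 98 − 3P = 4P + 35 gives 7P = 63, so P* = €9 and Q* = 71.
With the tax collected from suppliers, supply shifts: Qs = 4(P − 10.5) + 35.
New equilibrium: consumers pay €15, suppliers receive €4.5, Q = 53. (Wedge: Pb − Ps = 10.5.)
Per-dose burden: consumers €6, suppliers €4.5.
Consumers take the larger share because demand is less price-elastic here (demand slope 3 vs supply slope 4).
The less price-elastic side of the market bears the larger share of a per-unit tax.

Consumers bear the larger share: €6 per dose.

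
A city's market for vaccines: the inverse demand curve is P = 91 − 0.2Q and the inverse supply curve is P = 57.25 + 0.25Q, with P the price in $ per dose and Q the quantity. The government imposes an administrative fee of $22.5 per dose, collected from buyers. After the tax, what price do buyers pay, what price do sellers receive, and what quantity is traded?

Buyers pay $86; sellers receive $63.5; quantity = 25.

Inverting to Q(P) form: Qd = 455 − 5P; Qs = 4P − 229.
Without the tax, 455 − 5P = 4P − 229 gives 9P = 684, so P* = $76 and Q* = 75.
With the tax collected from buyers, demand (in seller-price terms) shifts: Qd = 455 − 5(P + 22.5).
New equilibrium: buyers pay $86, sellers receive $63.5, Q = 25. (Wedge: Pb − Ps = 22.5.)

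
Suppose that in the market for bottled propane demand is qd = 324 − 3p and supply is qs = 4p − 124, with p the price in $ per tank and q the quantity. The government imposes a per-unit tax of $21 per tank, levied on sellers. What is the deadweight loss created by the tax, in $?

Deadweight loss = $378.

Without the tax, 324 − 3p = 4p − 124 gives 7p = 448, so p* = $64 and q* = 132.
With the tax collected from sellers, supply shifts: qs = 4(p − 21) − 124.
Solving gives q = 96 with consumers paying $76 and sellers receiving $55 (the $21 wedge).
Quantity falls by |ΔQ| = |132 − 96| = 36.
DWL = ½ · t · |ΔQ| = ½ · 21 · 36 = $378.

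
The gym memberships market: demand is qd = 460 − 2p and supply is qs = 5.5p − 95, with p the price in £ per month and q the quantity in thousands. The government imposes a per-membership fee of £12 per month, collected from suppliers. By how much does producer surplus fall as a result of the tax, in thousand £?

Producer surplus falls by £970.24 thousand.

Without the tax, 460 − 2p = 5.5p − 95 gives 7.5p = 555, so p* = £74 and q* = 312.
With the tax collected from suppliers, supply shifts: qs = 5.5(p − 12) − 95.
Solving gives q = 294.4 with consumers paying £82.8 and suppliers receiving £70.8 (the £12 wedge).
ΔPS is the trapezoid between Q = 294.4 and Q = 312 of height £3.2: ½ · (312 + 294.4) · 3.2 = £970.24.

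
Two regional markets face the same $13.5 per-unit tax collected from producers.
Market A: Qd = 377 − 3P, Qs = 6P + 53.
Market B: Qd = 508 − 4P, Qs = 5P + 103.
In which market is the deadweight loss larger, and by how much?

Market B, by $20.25.

Market A: pre-tax P* = $36, Q* = 269; post-tax Q = 242; deadweight loss = $182.25.
Market B: pre-tax P* = $45, Q* = 328; post-tax Q = 298; deadweight loss = $202.5.
Difference: $182.25 vs $202.5 → market B is larger by $20.25.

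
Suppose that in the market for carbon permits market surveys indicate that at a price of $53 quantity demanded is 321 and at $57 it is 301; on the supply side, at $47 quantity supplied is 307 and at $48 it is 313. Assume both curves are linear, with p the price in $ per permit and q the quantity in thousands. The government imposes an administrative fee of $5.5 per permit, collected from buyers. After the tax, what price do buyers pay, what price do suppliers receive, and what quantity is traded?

Demand slope: (301 − 321)/(57 − 53) = -5, so qd = 586 − 5p.
Supply slope: (313 − 307)/(48 − 47) = 6, so qs = 6p + 25.
Before the tax: set 586 − 5p = 6p + 25 → p* = $51, q* = 331.
With the tax collected from buyers, demand (in seller-price terms) shifts: qd = 586 − 5(p + 5.5).
Solving gives q = 316 with buyers paying $54 and suppliers receiving $48.5 (the $5.5 wedge).

Buyers pay $54; suppliers receive $48.5; quantity = 316.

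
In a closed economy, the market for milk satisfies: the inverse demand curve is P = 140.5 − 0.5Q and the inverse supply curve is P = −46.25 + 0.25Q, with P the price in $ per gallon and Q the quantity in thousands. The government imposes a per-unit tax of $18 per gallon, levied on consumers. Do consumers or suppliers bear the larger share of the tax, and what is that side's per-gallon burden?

Consumers bear the larger share: $12 per gallon.

Inverting to Q(P) form: Qd = 281 − 2P; Qs = 4P + 185.
Before the tax: set 281 − 2P = 4P + 185 → P* = $16, Q* = 249.
With the tax collected from consumers, demand (in seller-price terms) shifts: Qd = 281 − 2(P + 18).
Solving gives Q = 225 with consumers paying $28 and suppliers receiving $10 (the $18 wedge).
Per-gallon burden: consumers $12, suppliers $6.
Consumers take the larger share because demand is less price-elastic here (demand slope 2 vs supply slope 4).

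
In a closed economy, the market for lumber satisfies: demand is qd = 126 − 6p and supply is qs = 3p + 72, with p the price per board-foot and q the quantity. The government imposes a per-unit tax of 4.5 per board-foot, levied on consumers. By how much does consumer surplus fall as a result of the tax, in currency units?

Consumer surplus falls by 128.25.

Without the tax, 126 − 6p = 3p + 72 gives 9p = 54, so p* = 6 and q* = 90.
With the tax collected from consumers, demand (in seller-price terms) shifts: qd = 126 − 6(p + 4.5).
Solving gives q = 81 with consumers paying 7.5 and suppliers receiving 3 (the 4.5 wedge).
ΔCS is the trapezoid between Q = 81 and Q = 90 of height 1.5: ½ · (90 + 81) · 1.5 = 128.25.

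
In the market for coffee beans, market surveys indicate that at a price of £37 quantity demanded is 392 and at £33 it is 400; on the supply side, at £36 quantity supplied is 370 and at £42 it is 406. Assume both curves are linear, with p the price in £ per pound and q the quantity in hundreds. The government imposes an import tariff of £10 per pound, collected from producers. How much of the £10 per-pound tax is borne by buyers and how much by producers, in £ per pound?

Demand slope: (400 − 392)/(33 − 37) = -2, so qd = 466 − 2p.
Supply slope: (406 − 370)/(42 − 36) = 6, so qs = 6p + 154.
Without the tax, 466 − 2p = 6p + 154 gives 8p = 312, so p* = £39 and q* = 388.
With the tax collected from producers, supply shifts: qs = 6(p − 10) + 154.
Solving gives q = 373 with buyers paying £46.5 and producers receiving £36.5 (the £10 wedge).
Burden on buyers: £7.5; on producers: £2.5. (They sum to £10.)

Buyers bear £7.5 per pound; producers bear £2.5 per pound.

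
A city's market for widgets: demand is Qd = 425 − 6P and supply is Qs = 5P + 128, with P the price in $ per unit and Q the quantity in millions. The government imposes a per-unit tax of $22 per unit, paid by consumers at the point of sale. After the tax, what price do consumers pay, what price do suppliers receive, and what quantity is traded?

Consumers pay $37; suppliers receive $15; quantity = 203.

Without the tax, 425 − 6P = 5P + 128 gives 11P = 297, so P* = $27 and Q* = 263.
With the tax collected from consumers, demand (in seller-price terms) shifts: Qd = 425 − 6(P + 22).
Solving gives Q = 203 with consumers paying $37 and suppliers receiving $15 (the $22 wedge).
The less price-elastic side of the market bears the larger share of a per-unit tax.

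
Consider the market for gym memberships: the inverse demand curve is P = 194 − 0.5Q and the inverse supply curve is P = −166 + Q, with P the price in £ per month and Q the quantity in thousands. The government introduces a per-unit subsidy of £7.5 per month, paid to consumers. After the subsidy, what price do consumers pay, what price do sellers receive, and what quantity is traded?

Rewrite in direct form: Qd = 388 − 2P and Qs = P + 166.
Without the subsidy, 388 − 2P = P + 166 gives 3P = 222, so P* = £74 and Q* = 240.
With a per-unit subsidy paid to consumers, each effectively pays P − 7.5, so demand becomes Qd = 388 − 2(P − 7.5).
Solving gives Q = 245 with consumers paying £71.5 and sellers receiving £79 (the £7.5 wedge).

Consumers pay £71.5; sellers receive £79; quantity = 245.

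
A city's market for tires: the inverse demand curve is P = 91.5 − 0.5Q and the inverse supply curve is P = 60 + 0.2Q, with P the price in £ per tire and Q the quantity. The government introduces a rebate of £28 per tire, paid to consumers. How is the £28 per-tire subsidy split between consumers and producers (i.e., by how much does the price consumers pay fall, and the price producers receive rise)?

Inverting to Q(P) form: Qd = 183 − 2P; Qs = 5P − 300.
Without the subsidy, 183 − 2P = 5P − 300 gives 7P = 483, so P* = £69 and Q* = 45.
With a per-unit subsidy paid to consumers, each effectively pays P − 28, so demand becomes Qd = 183 − 2(P − 28).
New equilibrium: consumers pay £49, producers receive £77, Q = 85. (Wedge: Pb − Ps = −28.)
Gain to consumers: £20; to producers: £8. (They sum to £28.)

Consumers gain £20 per tire; producers gain £8 per tire.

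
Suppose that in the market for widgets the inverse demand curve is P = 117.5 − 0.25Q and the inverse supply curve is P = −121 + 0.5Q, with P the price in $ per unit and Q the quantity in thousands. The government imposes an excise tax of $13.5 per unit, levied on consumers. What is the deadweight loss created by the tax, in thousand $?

Deadweight loss = $121.5 thousand.

Inverting to Q(P) form: Qd = 470 − 4P; Qs = 2P + 242.
Before the tax: set 470 − 4P = 2P + 242 → P* = $38, Q* = 318.
With the tax collected from consumers, demand (in seller-price terms) shifts: Qd = 470 − 4(P + 13.5).
Solving gives Q = 300 with consumers paying $42.5 and producers receiving $29 (the $13.5 wedge).
Quantity falls by |ΔQ| = |318 − 300| = 18.
DWL = ½ · t · |ΔQ| = ½ · 13.5 · 18 = $121.5.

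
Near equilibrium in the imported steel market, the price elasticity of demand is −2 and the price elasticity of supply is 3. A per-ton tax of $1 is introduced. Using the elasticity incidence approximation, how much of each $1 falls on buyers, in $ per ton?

Buyers bear ≈ $0.6 per ton.

Incidence ratio: buyers' share ≈ εs / (εs + |εd|) = 3 / (3 + 2) = 0.6.
So buyers bear ≈ 0.6 × $1 = $0.6; sellers bear $0.4.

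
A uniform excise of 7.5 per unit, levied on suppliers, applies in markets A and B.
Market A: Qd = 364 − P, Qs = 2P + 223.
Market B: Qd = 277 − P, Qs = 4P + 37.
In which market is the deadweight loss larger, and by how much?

Market A: pre-tax P* = 47, Q* = 317; post-tax Q = 312; deadweight loss = 18.75.
Market B: pre-tax P* = 48, Q* = 229; post-tax Q = 223; deadweight loss = 22.5.
Difference: 18.75 vs 22.5 → market B is larger by 3.75.

Market B, by 3.75.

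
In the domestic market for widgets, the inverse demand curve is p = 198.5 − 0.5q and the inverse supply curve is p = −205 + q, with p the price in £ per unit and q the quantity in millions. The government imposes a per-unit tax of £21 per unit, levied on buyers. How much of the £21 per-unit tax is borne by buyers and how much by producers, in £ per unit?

Rewrite in direct form: qd = 397 − 2p and qs = p + 205.
Before the tax: set 397 − 2p = p + 205 → p* = £64, q* = 269.
With the tax collected from buyers, demand (in seller-price terms) shifts: qd = 397 − 2(p + 21).
New equilibrium: buyers pay £71, producers receive £50, q = 255. (Wedge: pb − ps = 21.)
Burden on buyers: £7; on producers: £14. (They sum to £21.)

Buyers bear £7 per unit; producers bear £14 per unit.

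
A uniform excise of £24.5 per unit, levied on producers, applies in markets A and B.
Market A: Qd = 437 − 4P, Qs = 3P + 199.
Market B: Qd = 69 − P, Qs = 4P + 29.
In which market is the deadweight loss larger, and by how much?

Market A, by £274.4.

Market A: pre-tax P* = £34, Q* = 301; post-tax Q = 259; deadweight loss = £514.5.
Market B: pre-tax P* = £8, Q* = 61; post-tax Q = 41.4; deadweight loss = £240.1.
Difference: £514.5 vs £240.1 → market A is larger by £274.4.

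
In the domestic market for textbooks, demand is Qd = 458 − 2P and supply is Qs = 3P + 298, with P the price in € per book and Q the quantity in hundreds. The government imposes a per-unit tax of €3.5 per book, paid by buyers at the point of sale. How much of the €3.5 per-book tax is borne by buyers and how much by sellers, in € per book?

Buyers bear €2.1 per book; sellers bear €1.4 per book.

Without the tax, 458 − 2P = 3P + 298 gives 5P = 160, so P* = €32 and Q* = 394.
With the tax collected from buyers, demand (in seller-price terms) shifts: Qd = 458 − 2(P + 3.5).
Solving gives Q = 389.8 with buyers paying €34.1 and sellers receiving €30.6 (the €3.5 wedge).
Burden on buyers: €2.1; on sellers: €1.4. (They sum to €3.5.)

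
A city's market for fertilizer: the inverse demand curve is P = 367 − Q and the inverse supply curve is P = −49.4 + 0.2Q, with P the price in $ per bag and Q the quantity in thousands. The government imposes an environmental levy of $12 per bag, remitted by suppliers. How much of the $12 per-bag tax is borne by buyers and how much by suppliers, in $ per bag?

Inverting to Q(P) form: Qd = 367 − P; Qs = 5P + 247.
Before the tax: set 367 − P = 5P + 247 → P* = $20, Q* = 347.
With the tax collected from suppliers, supply shifts: Qs = 5(P − 12) + 247.
New equilibrium: buyers pay $30, suppliers receive $18, Q = 337. (Wedge: Pb − Ps = 12.)
Burden on buyers: $10; on suppliers: $2. (They sum to $12.)

Buyers bear $10 per bag; suppliers bear $2 per bag.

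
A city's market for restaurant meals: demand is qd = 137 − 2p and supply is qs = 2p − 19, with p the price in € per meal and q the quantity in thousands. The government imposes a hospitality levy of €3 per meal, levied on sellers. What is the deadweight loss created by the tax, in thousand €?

Deadweight loss = €4.5 thousand.

Without the tax, 137 − 2p = 2p − 19 gives 4p = 156, so p* = €39 and q* = 59.
With the tax collected from sellers, supply shifts: qs = 2(p − 3) − 19.
New equilibrium: buyers pay €40.5, sellers receive €37.5, q = 56. (Wedge: pb − ps = 3.)
Quantity falls by |ΔQ| = |59 − 56| = 3.
DWL = ½ · t · |ΔQ| = ½ · 3 · 3 = €4.5.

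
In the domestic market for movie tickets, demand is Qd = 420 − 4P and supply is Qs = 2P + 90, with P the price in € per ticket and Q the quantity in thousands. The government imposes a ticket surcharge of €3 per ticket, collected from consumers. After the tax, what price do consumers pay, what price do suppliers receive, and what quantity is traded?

Before the tax: set 420 − 4P = 2P + 90 → P* = €55, Q* = 200.
With the tax collected from consumers, demand (in seller-price terms) shifts: Qd = 420 − 4(P + 3).
New equilibrium: consumers pay €56, suppliers receive €53, Q = 196. (Wedge: Pb − Ps = 3.)
The less price-elastic side of the market bears the larger share of a per-unit tax.

Consumers pay €56; suppliers receive €53; quantity = 196.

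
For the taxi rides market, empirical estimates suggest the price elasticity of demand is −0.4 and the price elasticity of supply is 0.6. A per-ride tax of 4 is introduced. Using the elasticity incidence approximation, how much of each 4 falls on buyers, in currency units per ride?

Incidence ratio: buyers' share ≈ εs / (εs + |εd|) = 0.6 / (0.6 + 0.4) = 0.6.
So buyers bear ≈ 0.6 × 4 = 2.4; sellers bear 1.6.

Buyers bear ≈ 2.4 per ride.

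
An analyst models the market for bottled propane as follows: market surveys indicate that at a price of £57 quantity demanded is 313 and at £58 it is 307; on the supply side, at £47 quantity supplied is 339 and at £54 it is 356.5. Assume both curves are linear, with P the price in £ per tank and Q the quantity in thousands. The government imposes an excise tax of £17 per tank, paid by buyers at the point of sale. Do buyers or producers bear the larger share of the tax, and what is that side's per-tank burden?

Demand slope: (307 − 313)/(58 − 57) = -6, so Qd = 655 − 6P.
Supply slope: (356.5 − 339)/(54 − 47) = 2.5, so Qs = 2.5P + 221.5.
Before the tax: set 655 − 6P = 2.5P + 221.5 → P* = £51, Q* = 349.
With the tax collected from buyers, demand (in seller-price terms) shifts: Qd = 655 − 6(P + 17).
New equilibrium: buyers pay £56, producers receive £39, Q = 319. (Wedge: Pb − Ps = 17.)
Per-tank burden: buyers £5, producers £12.
Producers take the larger share because supply is less price-elastic here (demand slope 6 vs supply slope 2.5).

Producers bear the larger share: £12 per tank.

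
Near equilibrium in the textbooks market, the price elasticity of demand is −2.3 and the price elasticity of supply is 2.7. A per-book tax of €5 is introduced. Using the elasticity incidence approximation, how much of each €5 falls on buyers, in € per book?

Incidence ratio: buyers' share ≈ εs / (εs + |εd|) = 2.7 / (2.7 + 2.3) = 0.54.
So buyers bear ≈ 0.54 × €5 = €2.7; sellers bear €2.3.

Buyers bear ≈ €2.7 per book.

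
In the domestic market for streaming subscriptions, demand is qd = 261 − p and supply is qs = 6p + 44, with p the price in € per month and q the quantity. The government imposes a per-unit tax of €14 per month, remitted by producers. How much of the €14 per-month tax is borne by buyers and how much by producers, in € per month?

Buyers bear €12 per month; producers bear €2 per month.

Without the tax, 261 − p = 6p + 44 gives 7p = 217, so p* = €31 and q* = 230.
With the tax collected from producers, supply shifts: qs = 6(p − 14) + 44.
Solving gives q = 218 with buyers paying €43 and producers receiving €29 (the €14 wedge).
Burden on buyers: €12; on producers: €2. (They sum to €14.)
The less price-elastic side of the market bears the larger share of a per-unit tax.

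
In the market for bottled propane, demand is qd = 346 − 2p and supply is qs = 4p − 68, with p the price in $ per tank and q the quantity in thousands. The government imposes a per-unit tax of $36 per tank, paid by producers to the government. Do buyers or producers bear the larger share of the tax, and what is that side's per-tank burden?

Before the tax: set 346 − 2p = 4p − 68 → p* = $69, q* = 208.
With the tax collected from producers, supply shifts: qs = 4(p − 36) − 68.
Solving gives q = 160 with buyers paying $93 and producers receiving $57 (the $36 wedge).
Per-tank burden: buyers $24, producers $12.
Buyers take the larger share because demand is less price-elastic here (demand slope 2 vs supply slope 4).
The less price-elastic side of the market bears the larger share of a per-unit tax.

Buyers bear the larger share: $24 per tank.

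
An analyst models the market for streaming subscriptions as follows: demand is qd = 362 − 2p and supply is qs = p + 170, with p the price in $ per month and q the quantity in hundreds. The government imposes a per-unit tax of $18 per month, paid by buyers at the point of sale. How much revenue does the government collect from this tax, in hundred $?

Tax revenue = $3996 hundred.

Before the tax: set 362 − 2p = p + 170 → p* = $64, q* = 234.
With the tax collected from buyers, demand (in seller-price terms) shifts: qd = 362 − 2(p + 18).
New equilibrium: buyers pay $70, suppliers receive $52, q = 222. (Wedge: pb − ps = 18.)
Revenue = t · Q = 18 · 222 = $3996.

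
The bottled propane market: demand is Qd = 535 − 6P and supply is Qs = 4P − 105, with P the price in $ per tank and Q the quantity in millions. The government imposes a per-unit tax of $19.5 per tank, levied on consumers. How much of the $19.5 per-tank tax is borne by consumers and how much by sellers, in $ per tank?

Before the tax: set 535 − 6P = 4P − 105 → P* = $64, Q* = 151.
With the tax collected from consumers, demand (in seller-price terms) shifts: Qd = 535 − 6(P + 19.5).
Solving gives Q = 104.2 with consumers paying $71.8 and sellers receiving $52.3 (the $19.5 wedge).
Burden on consumers: $7.8; on sellers: $11.7. (They sum to $19.5.)

Consumers bear $7.8 per tank; sellers bear $11.7 per tank.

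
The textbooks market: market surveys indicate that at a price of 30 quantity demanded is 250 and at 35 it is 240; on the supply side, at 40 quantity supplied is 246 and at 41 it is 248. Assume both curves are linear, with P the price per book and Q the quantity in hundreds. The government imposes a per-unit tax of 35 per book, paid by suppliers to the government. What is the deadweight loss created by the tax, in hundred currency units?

Demand slope: (240 − 250)/(35 − 30) = -2, so Qd = 310 − 2P.
Supply slope: (248 − 246)/(41 − 40) = 2, so Qs = 2P + 166.
Without the tax, 310 − 2P = 2P + 166 gives 4P = 144, so P* = 36 and Q* = 238.
With the tax collected from suppliers, supply shifts: Qs = 2(P − 35) + 166.
Solving gives Q = 203 with consumers paying 53.5 and suppliers receiving 18.5 (the 35 wedge).
Quantity falls by |ΔQ| = |238 − 203| = 35.
DWL = ½ · t · |ΔQ| = ½ · 35 · 35 = 612.5.

Deadweight loss = 612.5 hundred.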